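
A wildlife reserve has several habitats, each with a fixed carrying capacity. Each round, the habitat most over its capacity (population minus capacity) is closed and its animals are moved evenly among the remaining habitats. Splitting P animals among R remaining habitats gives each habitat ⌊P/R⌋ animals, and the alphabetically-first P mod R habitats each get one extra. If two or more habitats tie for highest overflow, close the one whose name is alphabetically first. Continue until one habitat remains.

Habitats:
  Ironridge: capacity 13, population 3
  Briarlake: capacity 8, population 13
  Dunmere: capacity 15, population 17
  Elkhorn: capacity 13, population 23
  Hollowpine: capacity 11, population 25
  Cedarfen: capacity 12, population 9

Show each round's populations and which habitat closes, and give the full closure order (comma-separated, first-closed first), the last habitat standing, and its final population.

Closure order: Hollowpine, Elkhorn, Briarlake, Dunmere, Cedarfen
Last habitat: Ironridge with 90 animals

Round 1: Briarlake=13 Cedarfen=9 Dunmere=17 Elkhorn=23 Hollowpine=25 Ironridge=3 → close Hollowpine (overflow 14)
  25÷5 = 5 each, +1 to first 0
Round 2: Briarlake=18 Cedarfen=14 Dunmere=22 Elkhorn=28 Ironridge=8 → close Elkhorn (overflow 15)
  28÷4 = 7 each, +1 to first 0
Round 3: Briarlake=25 Cedarfen=21 Dunmere=29 Ironridge=15 → close Briarlake (overflow 17)
  25÷3 = 8 each, +1 to first 1
Round 4: Cedarfen=30 Dunmere=37 Ironridge=23 → close Dunmere (overflow 22)
  37÷2 = 18 each, +1 to first 1
Round 5: Cedarfen=49 Ironridge=41 → close Cedarfen (overflow 37)
  49÷1 = 49 each, +1 to first 0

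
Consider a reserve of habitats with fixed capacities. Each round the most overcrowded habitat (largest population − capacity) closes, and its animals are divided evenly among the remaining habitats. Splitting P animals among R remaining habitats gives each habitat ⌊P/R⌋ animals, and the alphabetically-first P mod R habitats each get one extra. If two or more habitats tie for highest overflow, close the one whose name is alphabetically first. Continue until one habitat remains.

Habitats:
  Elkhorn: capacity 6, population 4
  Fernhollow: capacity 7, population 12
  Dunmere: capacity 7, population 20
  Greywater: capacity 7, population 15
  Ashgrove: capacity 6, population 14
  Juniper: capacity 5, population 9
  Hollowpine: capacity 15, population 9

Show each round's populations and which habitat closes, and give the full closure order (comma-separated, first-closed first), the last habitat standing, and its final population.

Round 1: Ashgrove=14 Dunmere=20 Elkhorn=4 Fernhollow=12 Greywater=15 Hollowpine=9 Juniper=9 → close Dunmere (overflow 13)
  20÷6 = 3 each, +1 to first 2
Round 2: Ashgrove=18 Elkhorn=8 Fernhollow=15 Greywater=18 Hollowpine=12 Juniper=12 → close Ashgrove (overflow 12)
  18÷5 = 3 each, +1 to first 3
Round 3: Elkhorn=12 Fernhollow=19 Greywater=22 Hollowpine=15 Juniper=15 → close Greywater (overflow 15)
  22÷4 = 5 each, +1 to first 2
Round 4: Elkhorn=18 Fernhollow=25 Hollowpine=20 Juniper=20 → close Fernhollow (overflow 18)
  25÷3 = 8 each, +1 to first 1
Round 5: Elkhorn=27 Hollowpine=28 Juniper=28 → close Juniper (overflow 23)
  28÷2 = 14 each, +1 to first 0
Round 6: Elkhorn=41 Hollowpine=42 → close Elkhorn (overflow 35)
  41÷1 = 41 each, +1 to first 0

Closure order: Dunmere, Ashgrove, Greywater, Fernhollow, Juniper, Elkhorn
Last habitat: Hollowpine with 83 animals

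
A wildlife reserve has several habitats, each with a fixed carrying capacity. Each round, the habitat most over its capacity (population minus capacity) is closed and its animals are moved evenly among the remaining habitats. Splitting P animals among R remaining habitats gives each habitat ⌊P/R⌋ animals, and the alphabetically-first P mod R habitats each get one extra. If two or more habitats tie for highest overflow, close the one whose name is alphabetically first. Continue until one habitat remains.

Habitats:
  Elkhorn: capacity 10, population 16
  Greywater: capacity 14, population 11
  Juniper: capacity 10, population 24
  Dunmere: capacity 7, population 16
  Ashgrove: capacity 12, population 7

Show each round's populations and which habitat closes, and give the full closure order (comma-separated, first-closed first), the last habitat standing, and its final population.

Round 1: Ashgrove=7 Dunmere=16 Elkhorn=16 Greywater=11 Juniper=24 → close Juniper (overflow 14)
  24÷4 = 6 each, +1 to first 0
Round 2: Ashgrove=13 Dunmere=22 Elkhorn=22 Greywater=17 → close Dunmere (overflow 15)
  22÷3 = 7 each, +1 to first 1
Round 3: Ashgrove=21 Elkhorn=29 Greywater=24 → close Elkhorn (overflow 19)
  29÷2 = 14 each, +1 to first 1
Round 4: Ashgrove=36 Greywater=38 → close Ashgrove (overflow 24)
  36÷1 = 36 each, +1 to first 0

Closure order: Juniper, Dunmere, Elkhorn, Ashgrove
Last habitat: Greywater with 74 animals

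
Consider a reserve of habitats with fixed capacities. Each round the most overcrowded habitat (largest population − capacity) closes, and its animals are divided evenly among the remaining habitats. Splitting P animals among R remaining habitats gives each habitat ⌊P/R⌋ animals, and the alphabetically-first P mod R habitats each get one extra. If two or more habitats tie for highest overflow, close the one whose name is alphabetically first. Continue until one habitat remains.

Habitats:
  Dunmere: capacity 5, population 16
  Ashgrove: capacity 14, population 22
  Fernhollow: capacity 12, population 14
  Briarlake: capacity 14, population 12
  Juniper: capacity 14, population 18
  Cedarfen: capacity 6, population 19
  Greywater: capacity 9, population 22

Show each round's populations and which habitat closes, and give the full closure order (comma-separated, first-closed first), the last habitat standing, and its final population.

Closure order: Cedarfen, Greywater, Dunmere, Ashgrove, Juniper, Fernhollow
Last habitat: Briarlake with 123 animals

Round 1: Ashgrove=22 Briarlake=12 Cedarfen=19 Dunmere=16 Fernhollow=14 Greywater=22 Juniper=18 → close Cedarfen (overflow 13)
  19÷6 = 3 each, +1 to first 1
Round 2: Ashgrove=26 Briarlake=15 Dunmere=19 Fernhollow=17 Greywater=25 Juniper=21 → close Greywater (overflow 16)
  25÷5 = 5 each, +1 to first 0
Round 3: Ashgrove=31 Briarlake=20 Dunmere=24 Fernhollow=22 Juniper=26 → close Dunmere (overflow 19)
  24÷4 = 6 each, +1 to first 0
Round 4: Ashgrove=37 Briarlake=26 Fernhollow=28 Juniper=32 → close Ashgrove (overflow 23)
  37÷3 = 12 each, +1 to first 1
Round 5: Briarlake=39 Fernhollow=40 Juniper=44 → close Juniper (overflow 30)
  44÷2 = 22 each, +1 to first 0
Round 6: Briarlake=61 Fernhollow=62 → close Fernhollow (overflow 50)
  62÷1 = 62 each, +1 to first 0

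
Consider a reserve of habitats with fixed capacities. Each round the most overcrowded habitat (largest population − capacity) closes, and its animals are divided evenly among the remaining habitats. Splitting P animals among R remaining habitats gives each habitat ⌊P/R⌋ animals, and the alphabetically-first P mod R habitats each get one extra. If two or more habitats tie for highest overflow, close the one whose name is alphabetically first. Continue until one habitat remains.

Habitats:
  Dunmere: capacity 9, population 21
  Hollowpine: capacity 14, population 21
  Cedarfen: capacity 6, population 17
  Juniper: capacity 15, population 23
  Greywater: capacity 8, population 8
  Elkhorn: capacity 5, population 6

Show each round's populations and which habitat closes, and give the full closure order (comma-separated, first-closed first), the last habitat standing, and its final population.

Closure order: Dunmere, Cedarfen, Juniper, Hollowpine, Elkhorn
Last habitat: Greywater with 96 animals

Round 1: Cedarfen=17 Dunmere=21 Elkhorn=6 Greywater=8 Hollowpine=21 Juniper=23 → close Dunmere (overflow 12)
  21÷5 = 4 each, +1 to first 1
Round 2: Cedarfen=22 Elkhorn=10 Greywater=12 Hollowpine=25 Juniper=27 → close Cedarfen (overflow 16)
  22÷4 = 5 each, +1 to first 2
Round 3: Elkhorn=16 Greywater=18 Hollowpine=30 Juniper=32 → close Juniper (overflow 17)
  32÷3 = 10 each, +1 to first 2
Round 4: Elkhorn=27 Greywater=29 Hollowpine=40 → close Hollowpine (overflow 26)
  40÷2 = 20 each, +1 to first 0
Round 5: Elkhorn=47 Greywater=49 → close Elkhorn (overflow 42)
  47÷1 = 47 each, +1 to first 0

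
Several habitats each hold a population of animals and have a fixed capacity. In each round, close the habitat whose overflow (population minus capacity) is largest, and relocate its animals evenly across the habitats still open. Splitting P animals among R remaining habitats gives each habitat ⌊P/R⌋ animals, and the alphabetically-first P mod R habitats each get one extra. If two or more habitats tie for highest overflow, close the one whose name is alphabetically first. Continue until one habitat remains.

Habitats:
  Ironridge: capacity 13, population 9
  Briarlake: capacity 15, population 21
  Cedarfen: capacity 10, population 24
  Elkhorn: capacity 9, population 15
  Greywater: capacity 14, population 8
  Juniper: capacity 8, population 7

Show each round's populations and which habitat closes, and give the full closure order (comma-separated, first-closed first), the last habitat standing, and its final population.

Round 1: Briarlake=21 Cedarfen=24 Elkhorn=15 Greywater=8 Ironridge=9 Juniper=7 → close Cedarfen (overflow 14)
  24÷5 = 4 each, +1 to first 4
Round 2: Briarlake=26 Elkhorn=20 Greywater=13 Ironridge=14 Juniper=11 → close Briarlake (overflow 11)
  26÷4 = 6 each, +1 to first 2
Round 3: Elkhorn=27 Greywater=20 Ironridge=20 Juniper=17 → close Elkhorn (overflow 18)
  27÷3 = 9 each, +1 to first 0
Round 4: Greywater=29 Ironridge=29 Juniper=26 → close Juniper (overflow 18)
  26÷2 = 13 each, +1 to first 0
Round 5: Greywater=42 Ironridge=42 → close Ironridge (overflow 29)
  42÷1 = 42 each, +1 to first 0

Closure order: Cedarfen, Briarlake, Elkhorn, Juniper, Ironridge
Last habitat: Greywater with 84 animals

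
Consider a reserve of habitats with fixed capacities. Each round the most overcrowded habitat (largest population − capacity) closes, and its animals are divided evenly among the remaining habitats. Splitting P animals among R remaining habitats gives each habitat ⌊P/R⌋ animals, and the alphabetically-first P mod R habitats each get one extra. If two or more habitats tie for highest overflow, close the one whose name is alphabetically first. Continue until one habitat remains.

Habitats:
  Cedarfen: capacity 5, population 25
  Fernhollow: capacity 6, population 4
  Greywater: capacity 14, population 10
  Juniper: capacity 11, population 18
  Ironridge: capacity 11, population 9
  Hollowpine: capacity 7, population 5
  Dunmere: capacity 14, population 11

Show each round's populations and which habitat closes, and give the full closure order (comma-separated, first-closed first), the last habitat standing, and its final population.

Closure order: Cedarfen, Juniper, Dunmere, Fernhollow, Hollowpine, Ironridge
Last habitat: Greywater with 82 animals

Round 1: Cedarfen=25 Dunmere=11 Fernhollow=4 Greywater=10 Hollowpine=5 Ironridge=9 Juniper=18 → close Cedarfen (overflow 20)
  25÷6 = 4 each, +1 to first 1
Round 2: Dunmere=16 Fernhollow=8 Greywater=14 Hollowpine=9 Ironridge=13 Juniper=22 → close Juniper (overflow 11)
  22÷5 = 4 each, +1 to first 2
Round 3: Dunmere=21 Fernhollow=13 Greywater=18 Hollowpine=13 Ironridge=17 → close Dunmere (overflow 7)
  21÷4 = 5 each, +1 to first 1
Round 4: Fernhollow=19 Greywater=23 Hollowpine=18 Ironridge=22 → close Fernhollow (overflow 13)
  19÷3 = 6 each, +1 to first 1
Round 5: Greywater=30 Hollowpine=24 Ironridge=28 → close Hollowpine (overflow 17)
  24÷2 = 12 each, +1 to first 0
Round 6: Greywater=42 Ironridge=40 → close Ironridge (overflow 29)
  40÷1 = 40 each, +1 to first 0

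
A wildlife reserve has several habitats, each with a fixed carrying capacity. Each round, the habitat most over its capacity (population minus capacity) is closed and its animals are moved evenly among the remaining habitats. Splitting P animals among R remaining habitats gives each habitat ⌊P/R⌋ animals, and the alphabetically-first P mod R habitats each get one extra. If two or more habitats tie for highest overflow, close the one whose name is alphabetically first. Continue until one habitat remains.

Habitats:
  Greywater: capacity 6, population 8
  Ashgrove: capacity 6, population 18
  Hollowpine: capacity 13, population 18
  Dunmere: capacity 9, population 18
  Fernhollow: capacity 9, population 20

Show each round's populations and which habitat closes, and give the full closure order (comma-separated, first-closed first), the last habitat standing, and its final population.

Closure order: Ashgrove, Fernhollow, Dunmere, Hollowpine
Last habitat: Greywater with 82 animals

Round 1: Ashgrove=18 Dunmere=18 Fernhollow=20 Greywater=8 Hollowpine=18 → close Ashgrove (overflow 12)
  18÷4 = 4 each, +1 to first 2
Round 2: Dunmere=23 Fernhollow=25 Greywater=12 Hollowpine=22 → close Fernhollow (overflow 16)
  25÷3 = 8 each, +1 to first 1
Round 3: Dunmere=32 Greywater=20 Hollowpine=30 → close Dunmere (overflow 23)
  32÷2 = 16 each, +1 to first 0
Round 4: Greywater=36 Hollowpine=46 → close Hollowpine (overflow 33)
  46÷1 = 46 each, +1 to first 0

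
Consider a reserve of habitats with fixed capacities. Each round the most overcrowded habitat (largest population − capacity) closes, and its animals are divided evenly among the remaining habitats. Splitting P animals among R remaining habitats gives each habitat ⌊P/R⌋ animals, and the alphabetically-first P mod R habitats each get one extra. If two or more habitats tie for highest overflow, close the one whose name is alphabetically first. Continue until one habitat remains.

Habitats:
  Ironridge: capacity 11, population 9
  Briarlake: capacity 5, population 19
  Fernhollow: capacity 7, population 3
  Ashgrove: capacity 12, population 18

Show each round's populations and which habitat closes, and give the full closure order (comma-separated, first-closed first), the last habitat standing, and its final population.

Round 1: Ashgrove=18 Briarlake=19 Fernhollow=3 Ironridge=9 → close Briarlake (overflow 14)
  19÷3 = 6 each, +1 to first 1
Round 2: Ashgrove=25 Fernhollow=9 Ironridge=15 → close Ashgrove (overflow 13)
  25÷2 = 12 each, +1 to first 1
Round 3: Fernhollow=22 Ironridge=27 → close Ironridge (overflow 16)
  27÷1 = 27 each, +1 to first 0

Closure order: Briarlake, Ashgrove, Ironridge
Last habitat: Fernhollow with 49 animals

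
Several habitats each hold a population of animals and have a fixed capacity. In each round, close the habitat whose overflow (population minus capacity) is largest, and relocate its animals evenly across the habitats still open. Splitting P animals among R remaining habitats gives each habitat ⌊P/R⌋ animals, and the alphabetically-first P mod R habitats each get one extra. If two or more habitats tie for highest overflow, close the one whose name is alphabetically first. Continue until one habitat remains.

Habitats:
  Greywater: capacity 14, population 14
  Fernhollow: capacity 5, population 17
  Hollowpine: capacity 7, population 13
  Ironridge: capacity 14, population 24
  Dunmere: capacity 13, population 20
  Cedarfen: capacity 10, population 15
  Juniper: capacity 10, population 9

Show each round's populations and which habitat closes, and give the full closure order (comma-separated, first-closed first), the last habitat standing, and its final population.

Closure order: Fernhollow, Ironridge, Dunmere, Cedarfen, Hollowpine, Greywater
Last habitat: Juniper with 112 animals

Round 1: Cedarfen=15 Dunmere=20 Fernhollow=17 Greywater=14 Hollowpine=13 Ironridge=24 Juniper=9 → close Fernhollow (overflow 12)
  17÷6 = 2 each, +1 to first 5
Round 2: Cedarfen=18 Dunmere=23 Greywater=17 Hollowpine=16 Ironridge=27 Juniper=11 → close Ironridge (overflow 13)
  27÷5 = 5 each, +1 to first 2
Round 3: Cedarfen=24 Dunmere=29 Greywater=22 Hollowpine=21 Juniper=16 → close Dunmere (overflow 16)
  29÷4 = 7 each, +1 to first 1
Round 4: Cedarfen=32 Greywater=29 Hollowpine=28 Juniper=23 → close Cedarfen (overflow 22)
  32÷3 = 10 each, +1 to first 2
Round 5: Greywater=40 Hollowpine=39 Juniper=33 → close Hollowpine (overflow 32)
  39÷2 = 19 each, +1 to first 1
Round 6: Greywater=60 Juniper=52 → close Greywater (overflow 46)
  60÷1 = 60 each, +1 to first 0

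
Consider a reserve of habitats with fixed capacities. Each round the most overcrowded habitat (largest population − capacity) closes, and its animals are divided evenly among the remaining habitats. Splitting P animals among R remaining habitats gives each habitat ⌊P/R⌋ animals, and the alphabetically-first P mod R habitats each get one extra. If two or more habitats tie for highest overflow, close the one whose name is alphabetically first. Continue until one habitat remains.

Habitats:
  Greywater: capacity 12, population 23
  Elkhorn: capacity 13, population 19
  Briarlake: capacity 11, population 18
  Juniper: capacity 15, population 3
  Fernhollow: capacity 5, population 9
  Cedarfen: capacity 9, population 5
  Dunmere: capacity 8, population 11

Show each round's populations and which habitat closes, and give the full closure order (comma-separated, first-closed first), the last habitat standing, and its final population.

Round 1: Briarlake=18 Cedarfen=5 Dunmere=11 Elkhorn=19 Fernhollow=9 Greywater=23 Juniper=3 → close Greywater (overflow 11)
  23÷6 = 3 each, +1 to first 5
Round 2: Briarlake=22 Cedarfen=9 Dunmere=15 Elkhorn=23 Fernhollow=13 Juniper=6 → close Briarlake (overflow 11)
  22÷5 = 4 each, +1 to first 2
Round 3: Cedarfen=14 Dunmere=20 Elkhorn=27 Fernhollow=17 Juniper=10 → close Elkhorn (overflow 14)
  27÷4 = 6 each, +1 to first 3
Round 4: Cedarfen=21 Dunmere=27 Fernhollow=24 Juniper=16 → close Dunmere (overflow 19)
  27÷3 = 9 each, +1 to first 0
Round 5: Cedarfen=30 Fernhollow=33 Juniper=25 → close Fernhollow (overflow 28)
  33÷2 = 16 each, +1 to first 1
Round 6: Cedarfen=47 Juniper=41 → close Cedarfen (overflow 38)
  47÷1 = 47 each, +1 to first 0

Closure order: Greywater, Briarlake, Elkhorn, Dunmere, Fernhollow, Cedarfen
Last habitat: Juniper with 88 animals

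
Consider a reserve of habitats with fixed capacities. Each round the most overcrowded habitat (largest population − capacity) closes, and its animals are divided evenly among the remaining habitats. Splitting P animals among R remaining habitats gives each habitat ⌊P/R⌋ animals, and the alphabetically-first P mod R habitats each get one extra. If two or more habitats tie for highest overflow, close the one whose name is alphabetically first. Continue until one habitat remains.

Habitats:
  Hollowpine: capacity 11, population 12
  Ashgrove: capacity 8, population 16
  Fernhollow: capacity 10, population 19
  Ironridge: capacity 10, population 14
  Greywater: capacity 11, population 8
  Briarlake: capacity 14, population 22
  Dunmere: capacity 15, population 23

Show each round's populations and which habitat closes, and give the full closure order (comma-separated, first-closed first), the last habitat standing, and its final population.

Round 1: Ashgrove=16 Briarlake=22 Dunmere=23 Fernhollow=19 Greywater=8 Hollowpine=12 Ironridge=14 → close Fernhollow (overflow 9)
  19÷6 = 3 each, +1 to first 1
Round 2: Ashgrove=20 Briarlake=25 Dunmere=26 Greywater=11 Hollowpine=15 Ironridge=17 → close Ashgrove (overflow 12)
  20÷5 = 4 each, +1 to first 0
Round 3: Briarlake=29 Dunmere=30 Greywater=15 Hollowpine=19 Ironridge=21 → close Briarlake (overflow 15)
  29÷4 = 7 each, +1 to first 1
Round 4: Dunmere=38 Greywater=22 Hollowpine=26 Ironridge=28 → close Dunmere (overflow 23)
  38÷3 = 12 each, +1 to first 2
Round 5: Greywater=35 Hollowpine=39 Ironridge=40 → close Ironridge (overflow 30)
  40÷2 = 20 each, +1 to first 0
Round 6: Greywater=55 Hollowpine=59 → close Hollowpine (overflow 48)
  59÷1 = 59 each, +1 to first 0

Closure order: Fernhollow, Ashgrove, Briarlake, Dunmere, Ironridge, Hollowpine
Last habitat: Greywater with 114 animals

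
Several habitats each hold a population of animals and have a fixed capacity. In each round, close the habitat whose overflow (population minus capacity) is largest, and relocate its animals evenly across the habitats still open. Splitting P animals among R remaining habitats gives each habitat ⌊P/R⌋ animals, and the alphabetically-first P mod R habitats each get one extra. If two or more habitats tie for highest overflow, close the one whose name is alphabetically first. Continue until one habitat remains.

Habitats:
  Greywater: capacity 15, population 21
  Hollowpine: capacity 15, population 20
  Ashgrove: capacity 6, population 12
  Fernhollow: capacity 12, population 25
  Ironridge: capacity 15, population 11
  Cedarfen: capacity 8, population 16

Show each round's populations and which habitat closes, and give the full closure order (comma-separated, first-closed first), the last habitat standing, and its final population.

Round 1: Ashgrove=12 Cedarfen=16 Fernhollow=25 Greywater=21 Hollowpine=20 Ironridge=11 → close Fernhollow (overflow 13)
  25÷5 = 5 each, +1 to first 0
Round 2: Ashgrove=17 Cedarfen=21 Greywater=26 Hollowpine=25 Ironridge=16 → close Cedarfen (overflow 13)
  21÷4 = 5 each, +1 to first 1
Round 3: Ashgrove=23 Greywater=31 Hollowpine=30 Ironridge=21 → close Ashgrove (overflow 17)
  23÷3 = 7 each, +1 to first 2
Round 4: Greywater=39 Hollowpine=38 Ironridge=28 → close Greywater (overflow 24)
  39÷2 = 19 each, +1 to first 1
Round 5: Hollowpine=58 Ironridge=47 → close Hollowpine (overflow 43)
  58÷1 = 58 each, +1 to first 0

Closure order: Fernhollow, Cedarfen, Ashgrove, Greywater, Hollowpine
Last habitat: Ironridge with 105 animals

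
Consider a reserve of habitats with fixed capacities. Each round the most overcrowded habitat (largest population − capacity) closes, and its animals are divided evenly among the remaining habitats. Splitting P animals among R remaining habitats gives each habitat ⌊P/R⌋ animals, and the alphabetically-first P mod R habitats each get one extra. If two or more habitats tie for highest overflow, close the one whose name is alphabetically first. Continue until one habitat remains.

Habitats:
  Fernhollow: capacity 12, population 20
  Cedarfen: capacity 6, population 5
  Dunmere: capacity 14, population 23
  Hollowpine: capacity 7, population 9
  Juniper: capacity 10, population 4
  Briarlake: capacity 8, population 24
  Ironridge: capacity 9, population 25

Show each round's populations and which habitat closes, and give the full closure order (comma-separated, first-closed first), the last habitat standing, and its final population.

Closure order: Briarlake, Ironridge, Dunmere, Fernhollow, Hollowpine, Cedarfen
Last habitat: Juniper with 110 animals

Round 1: Briarlake=24 Cedarfen=5 Dunmere=23 Fernhollow=20 Hollowpine=9 Ironridge=25 Juniper=4 → close Briarlake (overflow 16)
  24÷6 = 4 each, +1 to first 0
Round 2: Cedarfen=9 Dunmere=27 Fernhollow=24 Hollowpine=13 Ironridge=29 Juniper=8 → close Ironridge (overflow 20)
  29÷5 = 5 each, +1 to first 4
Round 3: Cedarfen=15 Dunmere=33 Fernhollow=30 Hollowpine=19 Juniper=13 → close Dunmere (overflow 19)
  33÷4 = 8 each, +1 to first 1
Round 4: Cedarfen=24 Fernhollow=38 Hollowpine=27 Juniper=21 → close Fernhollow (overflow 26)
  38÷3 = 12 each, +1 to first 2
Round 5: Cedarfen=37 Hollowpine=40 Juniper=33 → close Hollowpine (overflow 33)
  40÷2 = 20 each, +1 to first 0
Round 6: Cedarfen=57 Juniper=53 → close Cedarfen (overflow 51)
  57÷1 = 57 each, +1 to first 0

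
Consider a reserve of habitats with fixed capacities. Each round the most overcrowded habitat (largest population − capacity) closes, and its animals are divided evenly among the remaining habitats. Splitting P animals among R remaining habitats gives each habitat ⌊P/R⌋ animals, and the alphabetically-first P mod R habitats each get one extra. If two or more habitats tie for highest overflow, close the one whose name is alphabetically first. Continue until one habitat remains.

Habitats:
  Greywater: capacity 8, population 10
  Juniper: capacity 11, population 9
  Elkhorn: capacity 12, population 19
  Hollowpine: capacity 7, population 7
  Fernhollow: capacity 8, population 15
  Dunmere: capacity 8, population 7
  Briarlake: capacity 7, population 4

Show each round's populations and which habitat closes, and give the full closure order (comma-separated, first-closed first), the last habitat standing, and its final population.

Round 1: Briarlake=4 Dunmere=7 Elkhorn=19 Fernhollow=15 Greywater=10 Hollowpine=7 Juniper=9 → close Elkhorn (overflow 7)
  19÷6 = 3 each, +1 to first 1
Round 2: Briarlake=8 Dunmere=10 Fernhollow=18 Greywater=13 Hollowpine=10 Juniper=12 → close Fernhollow (overflow 10)
  18÷5 = 3 each, +1 to first 3
Round 3: Briarlake=12 Dunmere=14 Greywater=17 Hollowpine=13 Juniper=15 → close Greywater (overflow 9)
  17÷4 = 4 each, +1 to first 1
Round 4: Briarlake=17 Dunmere=18 Hollowpine=17 Juniper=19 → close Briarlake (overflow 10)
  17÷3 = 5 each, +1 to first 2
Round 5: Dunmere=24 Hollowpine=23 Juniper=24 → close Dunmere (overflow 16)
  24÷2 = 12 each, +1 to first 0
Round 6: Hollowpine=35 Juniper=36 → close Hollowpine (overflow 28)
  35÷1 = 35 each, +1 to first 0

Closure order: Elkhorn, Fernhollow, Greywater, Briarlake, Dunmere, Hollowpine
Last habitat: Juniper with 71 animals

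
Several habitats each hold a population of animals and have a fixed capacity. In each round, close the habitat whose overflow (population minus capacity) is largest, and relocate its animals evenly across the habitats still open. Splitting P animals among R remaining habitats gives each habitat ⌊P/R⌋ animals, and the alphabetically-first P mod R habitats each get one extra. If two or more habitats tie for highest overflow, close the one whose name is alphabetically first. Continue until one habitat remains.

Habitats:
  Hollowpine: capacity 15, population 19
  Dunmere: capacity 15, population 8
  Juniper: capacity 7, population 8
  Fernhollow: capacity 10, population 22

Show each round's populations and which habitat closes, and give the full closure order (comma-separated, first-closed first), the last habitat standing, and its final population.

Closure order: Fernhollow, Hollowpine, Juniper
Last habitat: Dunmere with 57 animals

Round 1: Dunmere=8 Fernhollow=22 Hollowpine=19 Juniper=8 → close Fernhollow (overflow 12)
  22÷3 = 7 each, +1 to first 1
Round 2: Dunmere=16 Hollowpine=26 Juniper=15 → close Hollowpine (overflow 11)
  26÷2 = 13 each, +1 to first 0
Round 3: Dunmere=29 Juniper=28 → close Juniper (overflow 21)
  28÷1 = 28 each, +1 to first 0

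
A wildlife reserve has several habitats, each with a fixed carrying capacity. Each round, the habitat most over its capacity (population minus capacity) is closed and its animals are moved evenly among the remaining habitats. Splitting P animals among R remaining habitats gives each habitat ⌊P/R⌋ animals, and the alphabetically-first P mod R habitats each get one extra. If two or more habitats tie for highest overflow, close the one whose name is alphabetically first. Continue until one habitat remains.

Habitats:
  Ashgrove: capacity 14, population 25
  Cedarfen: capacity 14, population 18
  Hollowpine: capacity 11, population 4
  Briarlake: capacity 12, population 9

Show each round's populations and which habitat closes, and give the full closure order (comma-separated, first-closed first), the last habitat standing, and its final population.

Round 1: Ashgrove=25 Briarlake=9 Cedarfen=18 Hollowpine=4 → close Ashgrove (overflow 11)
  25÷3 = 8 each, +1 to first 1
Round 2: Briarlake=18 Cedarfen=26 Hollowpine=12 → close Cedarfen (overflow 12)
  26÷2 = 13 each, +1 to first 0
Round 3: Briarlake=31 Hollowpine=25 → close Briarlake (overflow 19)
  31÷1 = 31 each, +1 to first 0

Closure order: Ashgrove, Cedarfen, Briarlake
Last habitat: Hollowpine with 56 animals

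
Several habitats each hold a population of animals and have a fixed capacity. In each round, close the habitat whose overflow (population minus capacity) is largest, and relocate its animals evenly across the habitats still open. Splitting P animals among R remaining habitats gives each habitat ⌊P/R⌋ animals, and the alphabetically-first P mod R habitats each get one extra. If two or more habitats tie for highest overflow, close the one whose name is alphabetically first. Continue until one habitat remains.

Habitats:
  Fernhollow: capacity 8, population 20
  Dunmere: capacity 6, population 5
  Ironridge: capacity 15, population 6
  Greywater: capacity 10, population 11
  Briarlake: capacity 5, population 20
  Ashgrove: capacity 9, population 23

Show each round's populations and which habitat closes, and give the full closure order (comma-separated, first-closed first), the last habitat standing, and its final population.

Closure order: Briarlake, Ashgrove, Fernhollow, Greywater, Dunmere
Last habitat: Ironridge with 85 animals

Round 1: Ashgrove=23 Briarlake=20 Dunmere=5 Fernhollow=20 Greywater=11 Ironridge=6 → close Briarlake (overflow 15)
  20÷5 = 4 each, +1 to first 0
Round 2: Ashgrove=27 Dunmere=9 Fernhollow=24 Greywater=15 Ironridge=10 → close Ashgrove (overflow 18)
  27÷4 = 6 each, +1 to first 3
Round 3: Dunmere=16 Fernhollow=31 Greywater=22 Ironridge=16 → close Fernhollow (overflow 23)
  31÷3 = 10 each, +1 to first 1
Round 4: Dunmere=27 Greywater=32 Ironridge=26 → close Greywater (overflow 22)
  32÷2 = 16 each, +1 to first 0
Round 5: Dunmere=43 Ironridge=42 → close Dunmere (overflow 37)
  43÷1 = 43 each, +1 to first 0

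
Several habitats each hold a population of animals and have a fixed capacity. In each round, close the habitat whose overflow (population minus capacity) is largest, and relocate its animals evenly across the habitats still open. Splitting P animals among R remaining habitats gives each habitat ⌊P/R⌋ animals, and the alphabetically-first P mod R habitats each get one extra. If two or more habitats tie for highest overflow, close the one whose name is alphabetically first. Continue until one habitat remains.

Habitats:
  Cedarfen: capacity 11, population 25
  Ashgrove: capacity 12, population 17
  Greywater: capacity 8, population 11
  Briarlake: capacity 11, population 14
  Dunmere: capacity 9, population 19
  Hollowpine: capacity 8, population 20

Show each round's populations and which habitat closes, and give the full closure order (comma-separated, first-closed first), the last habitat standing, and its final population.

Closure order: Cedarfen, Hollowpine, Dunmere, Ashgrove, Briarlake
Last habitat: Greywater with 106 animals

Round 1: Ashgrove=17 Briarlake=14 Cedarfen=25 Dunmere=19 Greywater=11 Hollowpine=20 → close Cedarfen (overflow 14)
  25÷5 = 5 each, +1 to first 0
Round 2: Ashgrove=22 Briarlake=19 Dunmere=24 Greywater=16 Hollowpine=25 → close Hollowpine (overflow 17)
  25÷4 = 6 each, +1 to first 1
Round 3: Ashgrove=29 Briarlake=25 Dunmere=30 Greywater=22 → close Dunmere (overflow 21)
  30÷3 = 10 each, +1 to first 0
Round 4: Ashgrove=39 Briarlake=35 Greywater=32 → close Ashgrove (overflow 27)
  39÷2 = 19 each, +1 to first 1
Round 5: Briarlake=55 Greywater=51 → close Briarlake (overflow 44)
  55÷1 = 55 each, +1 to first 0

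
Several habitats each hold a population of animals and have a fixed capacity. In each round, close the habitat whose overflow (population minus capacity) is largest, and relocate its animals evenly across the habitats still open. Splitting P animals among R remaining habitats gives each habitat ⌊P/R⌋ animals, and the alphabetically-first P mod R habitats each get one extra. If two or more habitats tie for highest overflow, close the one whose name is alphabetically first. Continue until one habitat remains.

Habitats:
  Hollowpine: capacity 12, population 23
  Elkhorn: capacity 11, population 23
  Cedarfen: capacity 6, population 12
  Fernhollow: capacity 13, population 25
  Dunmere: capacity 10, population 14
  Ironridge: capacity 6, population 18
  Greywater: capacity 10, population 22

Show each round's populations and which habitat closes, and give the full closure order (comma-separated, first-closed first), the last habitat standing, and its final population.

Round 1: Cedarfen=12 Dunmere=14 Elkhorn=23 Fernhollow=25 Greywater=22 Hollowpine=23 Ironridge=18 → close Elkhorn (overflow 12)
  23÷6 = 3 each, +1 to first 5
Round 2: Cedarfen=16 Dunmere=18 Fernhollow=29 Greywater=26 Hollowpine=27 Ironridge=21 → close Fernhollow (overflow 16)
  29÷5 = 5 each, +1 to first 4
Round 3: Cedarfen=22 Dunmere=24 Greywater=32 Hollowpine=33 Ironridge=26 → close Greywater (overflow 22)
  32÷4 = 8 each, +1 to first 0
Round 4: Cedarfen=30 Dunmere=32 Hollowpine=41 Ironridge=34 → close Hollowpine (overflow 29)
  41÷3 = 13 each, +1 to first 2
Round 5: Cedarfen=44 Dunmere=46 Ironridge=47 → close Ironridge (overflow 41)
  47÷2 = 23 each, +1 to first 1
Round 6: Cedarfen=68 Dunmere=69 → close Cedarfen (overflow 62)
  68÷1 = 68 each, +1 to first 0

Closure order: Elkhorn, Fernhollow, Greywater, Hollowpine, Ironridge, Cedarfen
Last habitat: Dunmere with 137 animals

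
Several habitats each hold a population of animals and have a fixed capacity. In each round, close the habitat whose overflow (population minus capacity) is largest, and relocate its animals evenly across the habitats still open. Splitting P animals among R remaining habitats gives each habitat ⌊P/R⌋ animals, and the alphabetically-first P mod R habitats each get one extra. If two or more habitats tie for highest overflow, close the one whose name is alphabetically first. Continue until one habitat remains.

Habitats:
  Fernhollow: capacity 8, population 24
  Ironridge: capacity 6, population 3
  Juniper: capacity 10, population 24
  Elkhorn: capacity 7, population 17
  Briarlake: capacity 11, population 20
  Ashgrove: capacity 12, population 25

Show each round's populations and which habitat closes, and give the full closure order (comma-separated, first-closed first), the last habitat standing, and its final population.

Closure order: Fernhollow, Ashgrove, Juniper, Elkhorn, Briarlake
Last habitat: Ironridge with 113 animals

Round 1: Ashgrove=25 Briarlake=20 Elkhorn=17 Fernhollow=24 Ironridge=3 Juniper=24 → close Fernhollow (overflow 16)
  24÷5 = 4 each, +1 to first 4
Round 2: Ashgrove=30 Briarlake=25 Elkhorn=22 Ironridge=8 Juniper=28 → close Ashgrove (overflow 18)
  30÷4 = 7 each, +1 to first 2
Round 3: Briarlake=33 Elkhorn=30 Ironridge=15 Juniper=35 → close Juniper (overflow 25)
  35÷3 = 11 each, +1 to first 2
Round 4: Briarlake=45 Elkhorn=42 Ironridge=26 → close Elkhorn (overflow 35)
  42÷2 = 21 each, +1 to first 0
Round 5: Briarlake=66 Ironridge=47 → close Briarlake (overflow 55)
  66÷1 = 66 each, +1 to first 0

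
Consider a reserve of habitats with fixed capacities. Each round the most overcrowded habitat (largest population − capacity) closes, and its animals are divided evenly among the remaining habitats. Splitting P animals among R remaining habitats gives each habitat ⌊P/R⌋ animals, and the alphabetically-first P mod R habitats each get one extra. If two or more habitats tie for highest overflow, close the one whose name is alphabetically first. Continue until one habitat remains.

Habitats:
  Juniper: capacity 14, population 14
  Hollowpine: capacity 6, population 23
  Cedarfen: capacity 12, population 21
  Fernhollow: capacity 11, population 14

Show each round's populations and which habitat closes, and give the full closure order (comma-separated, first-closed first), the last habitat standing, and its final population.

Closure order: Hollowpine, Cedarfen, Fernhollow
Last habitat: Juniper with 72 animals

Round 1: Cedarfen=21 Fernhollow=14 Hollowpine=23 Juniper=14 → close Hollowpine (overflow 17)
  23÷3 = 7 each, +1 to first 2
Round 2: Cedarfen=29 Fernhollow=22 Juniper=21 → close Cedarfen (overflow 17)
  29÷2 = 14 each, +1 to first 1
Round 3: Fernhollow=37 Juniper=35 → close Fernhollow (overflow 26)
  37÷1 = 37 each, +1 to first 0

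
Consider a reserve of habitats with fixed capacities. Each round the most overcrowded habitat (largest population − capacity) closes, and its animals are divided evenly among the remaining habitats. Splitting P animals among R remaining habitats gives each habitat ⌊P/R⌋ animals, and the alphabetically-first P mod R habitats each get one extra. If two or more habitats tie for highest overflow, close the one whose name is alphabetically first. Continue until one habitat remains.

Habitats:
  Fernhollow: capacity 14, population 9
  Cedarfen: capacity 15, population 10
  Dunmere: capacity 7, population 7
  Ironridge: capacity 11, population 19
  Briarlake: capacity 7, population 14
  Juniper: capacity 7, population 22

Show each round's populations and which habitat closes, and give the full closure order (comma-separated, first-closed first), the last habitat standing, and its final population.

Closure order: Juniper, Briarlake, Ironridge, Dunmere, Cedarfen
Last habitat: Fernhollow with 81 animals

Round 1: Briarlake=14 Cedarfen=10 Dunmere=7 Fernhollow=9 Ironridge=19 Juniper=22 → close Juniper (overflow 15)
  22÷5 = 4 each, +1 to first 2
Round 2: Briarlake=19 Cedarfen=15 Dunmere=11 Fernhollow=13 Ironridge=23 → close Briarlake (overflow 12)
  19÷4 = 4 each, +1 to first 3
Round 3: Cedarfen=20 Dunmere=16 Fernhollow=18 Ironridge=27 → close Ironridge (overflow 16)
  27÷3 = 9 each, +1 to first 0
Round 4: Cedarfen=29 Dunmere=25 Fernhollow=27 → close Dunmere (overflow 18)
  25÷2 = 12 each, +1 to first 1
Round 5: Cedarfen=42 Fernhollow=39 → close Cedarfen (overflow 27)
  42÷1 = 42 each, +1 to first 0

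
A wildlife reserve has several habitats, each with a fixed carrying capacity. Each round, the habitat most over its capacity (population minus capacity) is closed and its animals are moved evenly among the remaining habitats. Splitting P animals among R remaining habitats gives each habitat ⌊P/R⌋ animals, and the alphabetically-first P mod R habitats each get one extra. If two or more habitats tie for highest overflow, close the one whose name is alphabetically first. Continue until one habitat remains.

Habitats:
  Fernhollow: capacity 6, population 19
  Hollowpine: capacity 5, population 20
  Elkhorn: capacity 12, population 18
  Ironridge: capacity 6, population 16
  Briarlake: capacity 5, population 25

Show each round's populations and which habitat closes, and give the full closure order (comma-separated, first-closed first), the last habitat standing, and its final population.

Closure order: Briarlake, Hollowpine, Fernhollow, Ironridge
Last habitat: Elkhorn with 98 animals

Round 1: Briarlake=25 Elkhorn=18 Fernhollow=19 Hollowpine=20 Ironridge=16 → close Briarlake (overflow 20)
  25÷4 = 6 each, +1 to first 1
Round 2: Elkhorn=25 Fernhollow=25 Hollowpine=26 Ironridge=22 → close Hollowpine (overflow 21)
  26÷3 = 8 each, +1 to first 2
Round 3: Elkhorn=34 Fernhollow=34 Ironridge=30 → close Fernhollow (overflow 28)
  34÷2 = 17 each, +1 to first 0
Round 4: Elkhorn=51 Ironridge=47 → close Ironridge (overflow 41)
  47÷1 = 47 each, +1 to first 0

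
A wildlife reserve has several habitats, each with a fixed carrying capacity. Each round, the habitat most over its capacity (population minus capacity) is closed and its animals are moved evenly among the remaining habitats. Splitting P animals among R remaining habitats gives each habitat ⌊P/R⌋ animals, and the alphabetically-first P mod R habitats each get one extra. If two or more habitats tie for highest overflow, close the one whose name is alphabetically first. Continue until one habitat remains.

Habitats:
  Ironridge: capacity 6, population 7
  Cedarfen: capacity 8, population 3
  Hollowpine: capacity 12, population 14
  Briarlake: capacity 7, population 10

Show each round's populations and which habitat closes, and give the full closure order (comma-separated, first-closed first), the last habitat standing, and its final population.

Closure order: Briarlake, Hollowpine, Ironridge
Last habitat: Cedarfen with 34 animals

Round 1: Briarlake=10 Cedarfen=3 Hollowpine=14 Ironridge=7 → close Briarlake (overflow 3)
  10÷3 = 3 each, +1 to first 1
Round 2: Cedarfen=7 Hollowpine=17 Ironridge=10 → close Hollowpine (overflow 5)
  17÷2 = 8 each, +1 to first 1
Round 3: Cedarfen=16 Ironridge=18 → close Ironridge (overflow 12)
  18÷1 = 18 each, +1 to first 0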